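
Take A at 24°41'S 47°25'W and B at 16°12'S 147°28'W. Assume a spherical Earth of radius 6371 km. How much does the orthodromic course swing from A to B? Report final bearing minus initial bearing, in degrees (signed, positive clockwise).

At departure: θ₁ = atan2(sin Δλ cos φ₂, cos φ₁ sin φ₂ − sin φ₁ cos φ₂ cos Δλ) = 251.11°
At arrival: θ₂ = atan2(sin Δλ cos φ₁, −cos φ₂ sin φ₁ + sin φ₂ cos φ₁ cos Δλ) = 296.46°
Δθ = θ₂ − θ₁ = +45.3°

+45.3°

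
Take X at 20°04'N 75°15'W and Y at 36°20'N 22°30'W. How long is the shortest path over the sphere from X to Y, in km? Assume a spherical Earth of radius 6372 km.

cos σ = sin φ₁ sin φ₂ + cos φ₁ cos φ₂ cos Δλ
      = sin(20.07°)sin(36.33°) + cos(20.07°)cos(36.33°)cos(52.75°) = 0.6613
σ = 48.601° → d = Rσ = 6372·0.84824 = 5405 km

5405 km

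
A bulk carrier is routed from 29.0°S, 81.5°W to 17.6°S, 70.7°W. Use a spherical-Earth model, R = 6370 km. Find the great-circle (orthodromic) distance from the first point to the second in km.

1678 km

cos σ = sin φ₁ sin φ₂ + cos φ₁ cos φ₂ cos Δλ
      = sin(-29.00°)sin(-17.60°) + cos(-29.00°)cos(-17.60°)cos(10.80°) = 0.9655
σ = 15.093° → d = Rσ = 6370·0.26342 = 1678 km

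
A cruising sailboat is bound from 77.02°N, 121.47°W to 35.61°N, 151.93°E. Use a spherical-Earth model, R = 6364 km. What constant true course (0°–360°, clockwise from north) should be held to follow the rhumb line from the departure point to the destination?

Meridional parts: M(φ₁)=+2.1737, M(φ₂)=+0.6659 → ΔM = -1.5078;  Δλ = -1.5115 rad
tan C = Δλ / ΔM = +1.0024 → C = 225.07°

225.1°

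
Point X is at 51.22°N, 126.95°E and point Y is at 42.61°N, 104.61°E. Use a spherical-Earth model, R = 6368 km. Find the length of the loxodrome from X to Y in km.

Δψ = ln[tan(π/4+φ₂/2)/tan(π/4+φ₁/2)] = -0.2207;  Δφ = -0.1503 rad,  Δλ = -0.3899 rad
q = Δφ/Δψ = 0.6810
d = R·√(Δφ² + q²Δλ²) = 6368·0.30509 = 1943 km

1943 km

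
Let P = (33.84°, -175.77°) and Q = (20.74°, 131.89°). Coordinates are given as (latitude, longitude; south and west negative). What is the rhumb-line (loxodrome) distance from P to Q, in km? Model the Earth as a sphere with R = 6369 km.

5355 km

Δψ = ln[tan(π/4+φ₂/2)/tan(π/4+φ₁/2)] = -0.2581;  Δφ = -0.2286 rad,  Δλ = -0.9135 rad
q = Δφ/Δψ = 0.8857
d = R·√(Δφ² + q²Δλ²) = 6369·0.84080 = 5355 km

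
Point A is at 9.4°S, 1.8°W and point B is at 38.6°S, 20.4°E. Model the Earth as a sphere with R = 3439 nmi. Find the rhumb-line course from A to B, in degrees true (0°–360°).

Δψ = ln[tan(π/4+φ₂/2)/tan(π/4+φ₁/2)] = -0.5665
Δλ = +0.3875 rad (taken the short way round)
course = atan2(Δλ, Δψ) = 145.63°

145.6°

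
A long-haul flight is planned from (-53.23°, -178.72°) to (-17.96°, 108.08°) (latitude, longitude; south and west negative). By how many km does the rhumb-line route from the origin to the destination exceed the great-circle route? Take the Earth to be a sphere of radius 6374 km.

202 km

Great circle: cos σ = sin φ₁ sin φ₂ + cos φ₁ cos φ₂ cos Δλ,  σ = 1.1466 rad → d_gc = 7308.4 km
Rhumb line: Δψ = +0.7828, q = Δφ/Δψ = 0.7864, d_rh = R√(Δφ²+q²Δλ²) = 7510.2 km
Excess = 7510.2 − 7308.4 = 201.8 ≈ 202 km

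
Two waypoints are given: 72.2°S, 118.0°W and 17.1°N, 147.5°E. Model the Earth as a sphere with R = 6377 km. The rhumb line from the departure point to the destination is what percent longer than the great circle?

4.4%

Great circle: σ = 1.8785 rad → d_gc = Rσ = 11979.3 km
Rhumb: Δφ = +1.5586, Δλ = -1.6493, Δψ = +2.1571, q = Δφ/Δψ = 0.7225 → d_rh = R√(Δφ²+q²Δλ²) = 12511.5 km
Excess = (12511.5 − 11979.3) / 11979.3 = 532.2 / 11979.3 = 4.44% ≈ 4.4%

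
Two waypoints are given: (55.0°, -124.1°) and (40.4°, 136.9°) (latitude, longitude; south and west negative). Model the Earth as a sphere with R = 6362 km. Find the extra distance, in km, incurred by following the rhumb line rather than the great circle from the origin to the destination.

573 km

Great circle: cos σ = sin φ₁ sin φ₂ + cos φ₁ cos φ₂ cos Δλ,  σ = 1.0899 rad → d_gc = 6933.9 km
Rhumb line: Δψ = -0.3822, q = Δφ/Δψ = 0.6667, d_rh = R√(Δφ²+q²Δλ²) = 7506.5 km
Excess = 7506.5 − 6933.9 = 572.6 ≈ 573 km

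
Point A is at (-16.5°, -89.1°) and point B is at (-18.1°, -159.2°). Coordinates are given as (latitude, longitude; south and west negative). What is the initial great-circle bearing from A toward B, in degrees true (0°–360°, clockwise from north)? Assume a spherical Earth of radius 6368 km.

257.0°

N = sin Δλ·cos φ₂ = -0.8938;  D = cos φ₁ sin φ₂ − sin φ₁ cos φ₂ cos Δλ = -0.2060
initial course = atan2(N, D) = 257.02°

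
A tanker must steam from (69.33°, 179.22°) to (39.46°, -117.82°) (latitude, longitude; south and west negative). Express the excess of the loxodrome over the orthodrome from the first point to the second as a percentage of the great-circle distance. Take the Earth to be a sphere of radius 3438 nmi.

3.6%

Great circle: σ = 0.7691 rad → d_gc = Rσ = 2644.2 nmi
Rhumb: Δφ = -0.5213, Δλ = +1.0989, Δψ = -0.9511, q = Δφ/Δψ = 0.5481 → d_rh = R√(Δφ²+q²Δλ²) = 2738.7 nmi
Excess = (2738.7 − 2644.2) / 2644.2 = 94.5 / 2644.2 = 3.57% ≈ 3.6%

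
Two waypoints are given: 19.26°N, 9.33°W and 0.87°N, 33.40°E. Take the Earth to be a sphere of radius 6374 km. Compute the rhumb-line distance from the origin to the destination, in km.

Δψ = ln[tan(π/4+φ₂/2)/tan(π/4+φ₁/2)] = -0.3275;  Δφ = -0.3210 rad,  Δλ = +0.7458 rad
q = Δφ/Δψ = 0.9801
d = R·√(Δφ² + q²Δλ²) = 6374·0.79831 = 5088 km

5088 km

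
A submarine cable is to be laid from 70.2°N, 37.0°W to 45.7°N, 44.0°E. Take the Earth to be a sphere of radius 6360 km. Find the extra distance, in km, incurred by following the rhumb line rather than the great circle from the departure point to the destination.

326 km

Great circle: cos σ = sin φ₁ sin φ₂ + cos φ₁ cos φ₂ cos Δλ,  σ = 0.7807 rad → d_gc = 4965.5 km
Rhumb line: Δψ = -0.8469, q = Δφ/Δψ = 0.5049, d_rh = R√(Δφ²+q²Δλ²) = 5291.9 km
Excess = 5291.9 − 4965.5 = 326.4 ≈ 326 km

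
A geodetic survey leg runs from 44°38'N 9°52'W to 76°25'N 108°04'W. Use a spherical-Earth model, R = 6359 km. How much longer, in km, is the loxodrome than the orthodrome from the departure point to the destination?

Great circle: cos σ = sin φ₁ sin φ₂ + cos φ₁ cos φ₂ cos Δλ,  σ = 0.8512 rad → d_gc = 5412.8044 km
Rhumb line: Δψ = +1.2555, q = Δφ/Δψ = 0.4418, d_rh = R√(Δφ²+q²Δλ²) = 5969.3040 km
Excess = 5969.3040 − 5412.8044 = 556.4996 ≈ 556 km

556 km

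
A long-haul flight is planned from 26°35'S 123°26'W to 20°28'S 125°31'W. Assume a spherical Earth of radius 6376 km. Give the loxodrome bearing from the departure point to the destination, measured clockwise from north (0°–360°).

342.7°

Meridional parts: M(φ₁)=-0.4816, M(φ₂)=-0.3651 → ΔM = +0.1165;  Δλ = -0.0364 rad
tan C = Δλ / ΔM = -0.3121 → C = 342.67°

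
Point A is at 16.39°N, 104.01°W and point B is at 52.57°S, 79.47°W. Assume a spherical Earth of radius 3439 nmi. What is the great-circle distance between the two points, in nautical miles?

Haversine: a = sin²(Δφ/2)+cos φ₁ cos φ₂ sin²(Δλ/2) = 0.34683;  σ = 2·atan2(√a,√(1−a))
σ = 72.161° → d = Rσ = 3439·1.25944 = 4331 nmi

4331 nmi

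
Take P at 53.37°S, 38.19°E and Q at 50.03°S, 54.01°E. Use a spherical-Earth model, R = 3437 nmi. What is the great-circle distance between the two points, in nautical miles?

620 nmi

cos σ = sin φ₁ sin φ₂ + cos φ₁ cos φ₂ cos Δλ
      = sin(-53.37°)sin(-50.03°) + cos(-53.37°)cos(-50.03°)cos(15.82°) = 0.9838
σ = 10.332° → d = Rσ = 3437·0.18033 = 620 nmi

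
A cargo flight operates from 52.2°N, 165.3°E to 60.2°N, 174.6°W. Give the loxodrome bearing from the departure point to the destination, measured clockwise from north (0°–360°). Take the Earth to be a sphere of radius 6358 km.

54.3°

Meridional parts: M(φ₁)=+1.0718, M(φ₂)=+1.3240 → ΔM = +0.2521;  Δλ = +0.3508 rad
tan C = Δλ / ΔM = +1.3915 → C = 54.30°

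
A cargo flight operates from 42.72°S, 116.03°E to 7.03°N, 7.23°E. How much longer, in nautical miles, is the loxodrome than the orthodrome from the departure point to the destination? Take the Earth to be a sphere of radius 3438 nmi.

Great circle: cos σ = sin φ₁ sin φ₂ + cos φ₁ cos φ₂ cos Δλ,  σ = 1.8944 rad → d_gc = 6513.0 nmi
Rhumb line: Δψ = +0.9492, q = Δφ/Δψ = 0.9148, d_rh = R√(Δφ²+q²Δλ²) = 6676.7 nmi
Excess = 6676.7 − 6513.0 = 163.7 ≈ 164 nmi

164 nmi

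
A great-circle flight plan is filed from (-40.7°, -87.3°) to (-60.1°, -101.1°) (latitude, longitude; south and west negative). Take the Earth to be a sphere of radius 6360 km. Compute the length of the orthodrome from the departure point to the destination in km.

cos σ = sin φ₁ sin φ₂ + cos φ₁ cos φ₂ cos Δλ
      = sin(-40.70°)sin(-60.10°) + cos(-40.70°)cos(-60.10°)cos(-13.80°) = 0.9323
σ = 21.202° → d = Rσ = 6360·0.37004 = 2353 km

2353 km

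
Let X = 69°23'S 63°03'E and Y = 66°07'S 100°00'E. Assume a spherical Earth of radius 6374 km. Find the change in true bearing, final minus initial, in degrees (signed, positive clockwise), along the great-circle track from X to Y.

-34.4°

At departure: θ₁ = atan2(sin Δλ cos φ₂, cos φ₁ sin φ₂ − sin φ₁ cos φ₂ cos Δλ) = 94.49°
At arrival: θ₂ = atan2(sin Δλ cos φ₁, −cos φ₂ sin φ₁ + sin φ₂ cos φ₁ cos Δλ) = 60.11°
Δθ = θ₂ − θ₁ = -34.4°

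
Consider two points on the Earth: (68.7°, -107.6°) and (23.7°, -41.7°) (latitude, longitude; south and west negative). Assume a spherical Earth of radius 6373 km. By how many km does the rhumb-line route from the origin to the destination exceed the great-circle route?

Great circle: cos σ = sin φ₁ sin φ₂ + cos φ₁ cos φ₂ cos Δλ,  σ = 1.0353 rad → d_gc = 6597.67 km
Rhumb line: Δψ = -1.2451, q = Δφ/Δψ = 0.6308, d_rh = R√(Δφ²+q²Δλ²) = 6814.16 km
Excess = 6814.16 − 6597.67 = 216.49 ≈ 216 km

216 km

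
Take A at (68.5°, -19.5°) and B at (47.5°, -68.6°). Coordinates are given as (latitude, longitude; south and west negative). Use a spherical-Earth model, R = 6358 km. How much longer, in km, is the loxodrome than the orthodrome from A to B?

Great circle: cos σ = sin φ₁ sin φ₂ + cos φ₁ cos φ₂ cos Δλ,  σ = 0.5584 rad → d_gc = 3550.4 km
Rhumb line: Δψ = -0.7170, q = Δφ/Δψ = 0.5112, d_rh = R√(Δφ²+q²Δλ²) = 3631.5 km
Excess = 3631.5 − 3550.4 = 81.1 ≈ 81 km

81 km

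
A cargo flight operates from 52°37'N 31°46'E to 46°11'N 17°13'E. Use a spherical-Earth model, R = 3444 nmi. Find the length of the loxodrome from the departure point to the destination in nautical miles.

687 nmi

Rhumb course C = atan2(Δλ, Δψ) with Δψ = ln[tan(π/4+φ₂/2)/tan(π/4+φ₁/2)] = -0.1729, Δλ = -0.2539 → C = 235.75°
d = R·|Δφ| / |cos C| = 3444·0.11228 / 0.56274 = 687 nmi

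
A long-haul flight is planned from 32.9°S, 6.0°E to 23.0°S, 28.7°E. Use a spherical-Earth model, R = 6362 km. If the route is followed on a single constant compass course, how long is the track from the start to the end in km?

Rhumb course C = atan2(Δλ, Δψ) with Δψ = ln[tan(π/4+φ₂/2)/tan(π/4+φ₁/2)] = +0.1960, Δλ = +0.3962 → C = 63.68°
d = R·|Δφ| / |cos C| = 6362·0.17279 / 0.44339 = 2479 km

2479 km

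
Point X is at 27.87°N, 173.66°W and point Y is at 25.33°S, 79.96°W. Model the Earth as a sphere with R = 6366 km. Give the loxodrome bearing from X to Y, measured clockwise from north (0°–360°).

120.5°

Meridional parts: M(φ₁)=+0.5068, M(φ₂)=-0.4572 → ΔM = -0.9641;  Δλ = +1.6354 rad
tan C = Δλ / ΔM = -1.6963 → C = 120.52°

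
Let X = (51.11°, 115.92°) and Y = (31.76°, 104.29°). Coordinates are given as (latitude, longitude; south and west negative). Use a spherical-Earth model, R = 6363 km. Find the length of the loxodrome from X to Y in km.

Rhumb course C = atan2(Δλ, Δψ) with Δψ = ln[tan(π/4+φ₂/2)/tan(π/4+φ₁/2)] = -0.4561, Δλ = -0.2030 → C = 203.99°
d = R·|Δφ| / |cos C| = 6363·0.33772 / 0.91360 = 2352 km

2352 km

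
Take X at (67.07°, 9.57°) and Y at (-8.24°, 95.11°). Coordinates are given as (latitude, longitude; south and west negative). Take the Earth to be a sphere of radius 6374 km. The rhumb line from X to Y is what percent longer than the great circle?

3.5%

Great circle: σ = 1.6730 rad → d_gc = Rσ = 10663.6 km
Rhumb: Δφ = -1.3144, Δλ = +1.4930, Δψ = -1.7398, q = Δφ/Δψ = 0.7555 → d_rh = R√(Δφ²+q²Δλ²) = 11039.9 km
Excess = (11039.9 − 10663.6) / 10663.6 = 376.3 / 10663.6 = 3.53% ≈ 3.5%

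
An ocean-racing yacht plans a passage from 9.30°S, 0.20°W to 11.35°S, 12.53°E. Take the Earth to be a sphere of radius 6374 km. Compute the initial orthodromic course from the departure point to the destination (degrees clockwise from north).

100.4°

N = sin Δλ·cos φ₂ = +0.2160;  D = cos φ₁ sin φ₂ − sin φ₁ cos φ₂ cos Δλ = -0.0397
initial course = atan2(N, D) = 100.40°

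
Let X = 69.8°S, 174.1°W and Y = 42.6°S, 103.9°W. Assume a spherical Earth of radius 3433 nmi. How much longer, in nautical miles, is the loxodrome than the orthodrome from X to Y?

Great circle: cos σ = sin φ₁ sin φ₂ + cos φ₁ cos φ₂ cos Δλ,  σ = 0.7651 rad → d_gc = 2626.4 nmi
Rhumb line: Δψ = +0.9019, q = Δφ/Δψ = 0.5263, d_rh = R√(Δφ²+q²Δλ²) = 2749.1 nmi
Excess = 2749.1 − 2626.4 = 122.7 ≈ 123 nmi

123 nmi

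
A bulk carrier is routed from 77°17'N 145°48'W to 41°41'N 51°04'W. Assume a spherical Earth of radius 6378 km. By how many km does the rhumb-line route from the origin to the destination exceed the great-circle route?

Great circle: cos σ = sin φ₁ sin φ₂ + cos φ₁ cos φ₂ cos Δλ,  σ = 0.8826 rad → d_gc = 5629.3 km
Rhumb line: Δψ = -1.3926, q = Δφ/Δψ = 0.4462, d_rh = R√(Δφ²+q²Δλ²) = 6151.6 km
Excess = 6151.6 − 5629.3 = 522.3 ≈ 522 km

522 km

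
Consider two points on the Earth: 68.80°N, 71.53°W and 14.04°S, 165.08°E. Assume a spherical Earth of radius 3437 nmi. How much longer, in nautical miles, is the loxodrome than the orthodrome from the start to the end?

Great circle: cos σ = sin φ₁ sin φ₂ + cos φ₁ cos φ₂ cos Δλ,  σ = 2.0034 rad → d_gc = 6885.7 nmi
Rhumb line: Δψ = -1.9234, q = Δφ/Δψ = 0.7517, d_rh = R√(Δφ²+q²Δλ²) = 7460.0 nmi
Excess = 7460.0 − 6885.7 = 574.3 ≈ 574 nmi

574 nmi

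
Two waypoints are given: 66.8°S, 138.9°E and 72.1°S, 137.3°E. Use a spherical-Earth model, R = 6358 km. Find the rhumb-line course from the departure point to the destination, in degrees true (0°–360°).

Meridional parts: M(φ₁)=-1.5834, M(φ₂)=-1.8484 → ΔM = -0.2650;  Δλ = -0.0279 rad
tan C = Δλ / ΔM = +0.1054 → C = 186.02°

186.0°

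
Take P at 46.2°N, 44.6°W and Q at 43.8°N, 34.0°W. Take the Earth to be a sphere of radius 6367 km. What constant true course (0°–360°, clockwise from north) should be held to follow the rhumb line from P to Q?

107.8°

Δψ = ln[tan(π/4+φ₂/2)/tan(π/4+φ₁/2)] = -0.0593
Δλ = +0.1850 rad (taken the short way round)
course = atan2(Δλ, Δψ) = 107.76°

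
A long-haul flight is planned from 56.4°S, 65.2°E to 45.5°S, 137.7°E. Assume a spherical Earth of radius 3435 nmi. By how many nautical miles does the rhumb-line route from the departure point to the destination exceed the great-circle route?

Great circle: cos σ = sin φ₁ sin φ₂ + cos φ₁ cos φ₂ cos Δλ,  σ = 0.7803 rad → d_gc = 2680.3 nmi
Rhumb line: Δψ = +0.3038, q = Δφ/Δψ = 0.6261, d_rh = R√(Δφ²+q²Δλ²) = 2798.9 nmi
Excess = 2798.9 − 2680.3 = 118.6 ≈ 119 nmi

119 nmi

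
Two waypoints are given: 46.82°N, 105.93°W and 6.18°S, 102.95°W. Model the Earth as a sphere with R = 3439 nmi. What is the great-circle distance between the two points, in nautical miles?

Haversine: a = sin²(Δφ/2)+cos φ₁ cos φ₂ sin²(Δλ/2) = 0.19955;  σ = 2·atan2(√a,√(1−a))
σ = 53.066° → d = Rσ = 3439·0.92618 = 3185 nmi

3185 nmi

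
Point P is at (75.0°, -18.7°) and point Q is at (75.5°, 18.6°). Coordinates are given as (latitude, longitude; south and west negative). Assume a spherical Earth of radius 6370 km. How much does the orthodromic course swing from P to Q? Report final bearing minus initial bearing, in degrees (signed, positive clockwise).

+36.2°

At departure: θ₁ = atan2(sin Δλ cos φ₂, cos φ₁ sin φ₂ − sin φ₁ cos φ₂ cos Δλ) = 69.02°
At arrival: θ₂ = atan2(sin Δλ cos φ₁, −cos φ₂ sin φ₁ + sin φ₂ cos φ₁ cos Δλ) = 105.17°
Δθ = θ₂ − θ₁ = +36.2°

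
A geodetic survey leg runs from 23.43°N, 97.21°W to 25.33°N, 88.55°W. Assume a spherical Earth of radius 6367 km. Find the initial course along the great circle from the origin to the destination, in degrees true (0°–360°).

74.7°

θ = atan2( sin Δλ·cos φ₂ ,  cos φ₁ sin φ₂ − sin φ₁ cos φ₂ cos Δλ )
  = atan2(+0.1361, +0.0373) = 74.69°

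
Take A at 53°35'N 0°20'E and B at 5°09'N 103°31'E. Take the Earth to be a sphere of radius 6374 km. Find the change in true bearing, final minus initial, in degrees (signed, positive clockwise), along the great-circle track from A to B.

Initial bearing θ₁ = atan2(sin Δλ cos φ₂, cos φ₁ sin φ₂ − sin φ₁ cos φ₂ cos Δλ) = 76.32°
Final bearing θ₂ = (initial bearing from the destination back to the start) + 180° = 144.61°
Δθ = θ₂ − θ₁ = +68.3°

+68.3°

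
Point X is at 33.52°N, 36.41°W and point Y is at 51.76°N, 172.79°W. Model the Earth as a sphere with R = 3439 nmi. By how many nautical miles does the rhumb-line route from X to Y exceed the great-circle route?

857 nmi

Great circle: cos σ = sin φ₁ sin φ₂ + cos φ₁ cos φ₂ cos Δλ,  σ = 1.5106 rad → d_gc = 5194.9 nmi
Rhumb line: Δψ = +0.4378, q = Δφ/Δψ = 0.7272, d_rh = R√(Δφ²+q²Δλ²) = 6052.2 nmi
Excess = 6052.2 − 5194.9 = 857.3 ≈ 857 nmi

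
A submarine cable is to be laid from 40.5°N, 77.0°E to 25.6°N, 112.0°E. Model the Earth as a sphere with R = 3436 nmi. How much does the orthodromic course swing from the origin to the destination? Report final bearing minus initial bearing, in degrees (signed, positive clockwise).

At departure: θ₁ = atan2(sin Δλ cos φ₂, cos φ₁ sin φ₂ − sin φ₁ cos φ₂ cos Δλ) = 106.30°
At arrival: θ₂ = atan2(sin Δλ cos φ₁, −cos φ₂ sin φ₁ + sin φ₂ cos φ₁ cos Δλ) = 125.97°
Δθ = θ₂ − θ₁ = +19.7°

+19.7°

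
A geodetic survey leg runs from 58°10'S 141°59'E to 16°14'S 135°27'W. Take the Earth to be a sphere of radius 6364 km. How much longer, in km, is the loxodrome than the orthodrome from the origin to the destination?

319 km

Great circle: cos σ = sin φ₁ sin φ₂ + cos φ₁ cos φ₂ cos Δλ,  σ = 1.2629 rad → d_gc = 8037.3 km
Rhumb line: Δψ = +0.9675, q = Δφ/Δψ = 0.7565, d_rh = R√(Δφ²+q²Δλ²) = 8356.1 km
Excess = 8356.1 − 8037.3 = 318.8 ≈ 319 km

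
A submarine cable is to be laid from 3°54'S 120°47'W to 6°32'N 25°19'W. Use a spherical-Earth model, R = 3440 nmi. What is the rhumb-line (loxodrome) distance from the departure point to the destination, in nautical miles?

Rhumb course C = atan2(Δλ, Δψ) with Δψ = ln[tan(π/4+φ₂/2)/tan(π/4+φ₁/2)] = +0.1824, Δλ = +1.6662 → C = 83.75°
d = R·|Δφ| / |cos C| = 3440·0.18210 / 0.10882 = 5756 nmi

5756 nmi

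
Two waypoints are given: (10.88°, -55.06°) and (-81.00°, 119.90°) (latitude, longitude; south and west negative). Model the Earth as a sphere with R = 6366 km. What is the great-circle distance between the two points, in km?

12204 km

Haversine: a = sin²(Δφ/2)+cos φ₁ cos φ₂ sin²(Δλ/2) = 0.66973;  σ = 2·atan2(√a,√(1−a))
σ = 109.844° → d = Rσ = 6366·1.91714 = 12204 km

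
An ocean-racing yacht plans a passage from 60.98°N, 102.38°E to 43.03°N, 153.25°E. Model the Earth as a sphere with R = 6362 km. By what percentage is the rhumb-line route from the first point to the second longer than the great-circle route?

2.1%

Great circle: σ = 0.6085 rad → d_gc = Rσ = 3871.3 km
Rhumb: Δφ = -0.3133, Δλ = +0.8878, Δψ = -0.5181, q = Δφ/Δψ = 0.6047 → d_rh = R√(Δφ²+q²Δλ²) = 3954.4 km
Excess = (3954.4 − 3871.3) / 3871.3 = 83.1 / 3871.3 = 2.147% ≈ 2.1%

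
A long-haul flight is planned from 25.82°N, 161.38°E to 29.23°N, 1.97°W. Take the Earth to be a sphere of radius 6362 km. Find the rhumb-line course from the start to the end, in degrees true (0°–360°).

Δψ = ln[tan(π/4+φ₂/2)/tan(π/4+φ₁/2)] = +0.0671
Δλ = -2.8510 rad (taken the short way round)
course = atan2(Δλ, Δψ) = 271.35°

271.3°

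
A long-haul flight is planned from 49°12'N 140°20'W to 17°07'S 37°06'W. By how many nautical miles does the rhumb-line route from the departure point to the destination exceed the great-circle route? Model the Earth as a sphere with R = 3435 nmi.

Great circle: cos σ = sin φ₁ sin φ₂ + cos φ₁ cos φ₂ cos Δλ,  σ = 1.9452 rad → d_gc = 6681.9 nmi
Rhumb line: Δψ = -1.2924, q = Δφ/Δψ = 0.8956, d_rh = R√(Δφ²+q²Δλ²) = 6821.2 nmi
Excess = 6821.2 − 6681.9 = 139.3 ≈ 139 nmi

139 nmi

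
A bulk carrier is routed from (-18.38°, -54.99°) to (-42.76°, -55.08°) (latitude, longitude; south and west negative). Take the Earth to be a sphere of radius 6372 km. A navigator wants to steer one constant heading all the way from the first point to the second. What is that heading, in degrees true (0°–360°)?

Meridional parts: M(φ₁)=-0.3264, M(φ₂)=-0.8271 → ΔM = -0.5007;  Δλ = -0.0016 rad
tan C = Δλ / ΔM = +0.0031 → C = 180.18°

180.2°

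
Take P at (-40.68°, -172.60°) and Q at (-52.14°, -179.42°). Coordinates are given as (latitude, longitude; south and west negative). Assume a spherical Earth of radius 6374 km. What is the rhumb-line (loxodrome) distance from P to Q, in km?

1377 km

Δψ = ln[tan(π/4+φ₂/2)/tan(π/4+φ₁/2)] = -0.2917;  Δφ = -0.2000 rad,  Δλ = -0.1190 rad
q = Δφ/Δψ = 0.6858
d = R·√(Δφ² + q²Δλ²) = 6374·0.21603 = 1377 km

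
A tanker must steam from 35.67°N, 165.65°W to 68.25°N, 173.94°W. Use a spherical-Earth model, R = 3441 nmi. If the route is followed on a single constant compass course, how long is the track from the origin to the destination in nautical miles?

Rhumb course C = atan2(Δλ, Δψ) with Δψ = ln[tan(π/4+φ₂/2)/tan(π/4+φ₁/2)] = +0.9825, Δλ = -0.1447 → C = 351.62°
d = R·|Δφ| / |cos C| = 3441·0.56863 / 0.98933 = 1978 nmi

1978 nmi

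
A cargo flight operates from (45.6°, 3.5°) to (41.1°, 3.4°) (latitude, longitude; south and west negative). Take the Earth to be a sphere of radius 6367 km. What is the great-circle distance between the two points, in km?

cos σ = sin φ₁ sin φ₂ + cos φ₁ cos φ₂ cos Δλ
      = sin(45.60°)sin(41.10°) + cos(45.60°)cos(41.10°)cos(-0.10°) = 0.9969
σ = 4.501° → d = Rσ = 6367·0.07855 = 500 km

500 km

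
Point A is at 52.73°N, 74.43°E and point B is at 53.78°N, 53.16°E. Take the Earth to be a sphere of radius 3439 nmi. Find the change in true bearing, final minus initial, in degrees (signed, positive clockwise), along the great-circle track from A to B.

-17.1°

Initial bearing θ₁ = atan2(sin Δλ cos φ₂, cos φ₁ sin φ₂ − sin φ₁ cos φ₂ cos Δλ) = 283.22°
Final bearing θ₂ = (initial bearing from the destination back to the start) + 180° = 266.11°
Δθ = θ₂ − θ₁ = -17.1°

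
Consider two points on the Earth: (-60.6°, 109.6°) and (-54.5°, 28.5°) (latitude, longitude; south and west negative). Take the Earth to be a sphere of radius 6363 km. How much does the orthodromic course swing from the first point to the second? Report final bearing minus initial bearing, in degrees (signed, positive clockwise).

Initial bearing θ₁ = atan2(sin Δλ cos φ₂, cos φ₁ sin φ₂ − sin φ₁ cos φ₂ cos Δλ) = 240.74°
Final bearing θ₂ = (initial bearing from the destination back to the start) + 180° = 312.48°
Δθ = θ₂ − θ₁ = +71.7°

+71.7°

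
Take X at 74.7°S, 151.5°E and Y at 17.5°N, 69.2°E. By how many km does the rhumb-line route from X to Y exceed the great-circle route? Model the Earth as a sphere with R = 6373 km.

Great circle: cos σ = sin φ₁ sin φ₂ + cos φ₁ cos φ₂ cos Δλ,  σ = 1.8300 rad → d_gc = 11662.7 km
Rhumb line: Δψ = +2.3178, q = Δφ/Δψ = 0.6943, d_rh = R√(Δφ²+q²Δλ²) = 12065.0 km
Excess = 12065.0 − 11662.7 = 402.3 ≈ 402 km

402 km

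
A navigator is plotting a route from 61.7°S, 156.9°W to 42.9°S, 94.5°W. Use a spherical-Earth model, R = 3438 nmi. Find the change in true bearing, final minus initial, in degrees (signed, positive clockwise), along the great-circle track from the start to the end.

Initial bearing θ₁ = atan2(sin Δλ cos φ₂, cos φ₁ sin φ₂ − sin φ₁ cos φ₂ cos Δλ) = 92.11°
Final bearing θ₂ = (initial bearing from the destination back to the start) + 180° = 40.30°
Δθ = θ₂ − θ₁ = -51.8°

-51.8°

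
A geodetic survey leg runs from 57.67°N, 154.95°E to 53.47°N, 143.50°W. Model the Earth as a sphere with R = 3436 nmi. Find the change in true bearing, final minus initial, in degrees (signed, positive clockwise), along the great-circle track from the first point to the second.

Initial bearing θ₁ = atan2(sin Δλ cos φ₂, cos φ₁ sin φ₂ − sin φ₁ cos φ₂ cos Δλ) = 70.04°
Final bearing θ₂ = (initial bearing from the destination back to the start) + 180° = 122.39°
Δθ = θ₂ − θ₁ = +52.4°

+52.4°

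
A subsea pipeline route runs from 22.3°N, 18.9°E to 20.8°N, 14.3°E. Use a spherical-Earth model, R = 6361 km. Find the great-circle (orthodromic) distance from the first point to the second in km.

Haversine: a = sin²(Δφ/2)+cos φ₁ cos φ₂ sin²(Δλ/2) = 0.00156;  σ = 2·atan2(√a,√(1−a))
σ = 4.533° → d = Rσ = 6361·0.07912 = 503 km

503 km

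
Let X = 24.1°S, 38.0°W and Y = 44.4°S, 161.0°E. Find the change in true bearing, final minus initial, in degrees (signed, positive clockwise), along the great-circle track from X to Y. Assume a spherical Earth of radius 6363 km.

Initial bearing θ₁ = atan2(sin Δλ cos φ₂, cos φ₁ sin φ₂ − sin φ₁ cos φ₂ cos Δλ) = 194.27°
Final bearing θ₂ = (initial bearing from the destination back to the start) + 180° = 341.64°
Δθ = θ₂ − θ₁ = +147.4°

+147.4°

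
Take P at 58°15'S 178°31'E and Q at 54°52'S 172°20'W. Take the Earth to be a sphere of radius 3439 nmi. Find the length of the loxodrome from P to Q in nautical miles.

364 nmi

Rhumb course C = atan2(Δλ, Δψ) with Δψ = ln[tan(π/4+φ₂/2)/tan(π/4+φ₁/2)] = +0.1072, Δλ = +0.1597 → C = 56.12°
d = R·|Δφ| / |cos C| = 3439·0.05905 / 0.55748 = 364 nmi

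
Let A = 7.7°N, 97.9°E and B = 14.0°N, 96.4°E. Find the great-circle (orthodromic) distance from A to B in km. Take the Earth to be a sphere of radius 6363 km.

719 km

Haversine: a = sin²(Δφ/2)+cos φ₁ cos φ₂ sin²(Δλ/2) = 0.00318;  σ = 2·atan2(√a,√(1−a))
σ = 6.470° → d = Rσ = 6363·0.11292 = 719 km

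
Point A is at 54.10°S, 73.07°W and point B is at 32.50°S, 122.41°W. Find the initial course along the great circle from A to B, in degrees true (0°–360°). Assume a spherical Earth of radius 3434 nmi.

281.5°

θ = atan2( sin Δλ·cos φ₂ ,  cos φ₁ sin φ₂ − sin φ₁ cos φ₂ cos Δλ )
  = atan2(-0.6398, +0.1301) = 281.49°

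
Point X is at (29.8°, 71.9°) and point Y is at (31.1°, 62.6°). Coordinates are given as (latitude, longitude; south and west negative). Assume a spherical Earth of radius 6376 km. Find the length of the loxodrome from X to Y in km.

Rhumb course C = atan2(Δλ, Δψ) with Δψ = ln[tan(π/4+φ₂/2)/tan(π/4+φ₁/2)] = +0.0263, Δλ = -0.1623 → C = 279.21°
d = R·|Δφ| / |cos C| = 6376·0.02269 / 0.16007 = 904 km

904 km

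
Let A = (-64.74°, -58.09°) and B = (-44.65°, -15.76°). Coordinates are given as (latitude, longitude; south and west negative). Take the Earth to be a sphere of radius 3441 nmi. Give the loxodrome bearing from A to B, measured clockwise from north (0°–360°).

49.9°

Meridional parts: M(φ₁)=-1.4958, M(φ₂)=-0.8728 → ΔM = +0.6230;  Δλ = +0.7388 rad
tan C = Δλ / ΔM = +1.1859 → C = 49.86°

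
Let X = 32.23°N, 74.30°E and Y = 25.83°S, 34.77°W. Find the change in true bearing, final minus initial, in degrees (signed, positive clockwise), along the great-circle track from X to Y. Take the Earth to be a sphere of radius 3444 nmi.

-10.2°

At departure: θ₁ = atan2(sin Δλ cos φ₂, cos φ₁ sin φ₂ − sin φ₁ cos φ₂ cos Δλ) = 256.02°
At arrival: θ₂ = atan2(sin Δλ cos φ₁, −cos φ₂ sin φ₁ + sin φ₂ cos φ₁ cos Δλ) = 245.78°
Δθ = θ₂ − θ₁ = -10.2°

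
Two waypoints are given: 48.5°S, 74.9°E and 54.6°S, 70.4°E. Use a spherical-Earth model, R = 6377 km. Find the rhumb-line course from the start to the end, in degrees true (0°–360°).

204.6°

Δψ = ln[tan(π/4+φ₂/2)/tan(π/4+φ₁/2)] = -0.1716
Δλ = -0.0785 rad (taken the short way round)
course = atan2(Δλ, Δψ) = 204.60°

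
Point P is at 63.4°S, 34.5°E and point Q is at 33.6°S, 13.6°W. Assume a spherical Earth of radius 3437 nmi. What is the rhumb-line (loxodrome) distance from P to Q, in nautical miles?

Rhumb course C = atan2(Δλ, Δψ) with Δψ = ln[tan(π/4+φ₂/2)/tan(π/4+φ₁/2)] = +0.8190, Δλ = -0.8395 → C = 314.29°
d = R·|Δφ| / |cos C| = 3437·0.52011 / 0.69832 = 2560 nmi

2560 nmi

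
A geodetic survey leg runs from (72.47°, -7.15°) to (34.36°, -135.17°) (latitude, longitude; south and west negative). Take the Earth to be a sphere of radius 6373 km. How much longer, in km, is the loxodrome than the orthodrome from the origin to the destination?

1296 km

Great circle: cos σ = sin φ₁ sin φ₂ + cos φ₁ cos φ₂ cos Δλ,  σ = 1.1756 rad → d_gc = 7491.8 km
Rhumb line: Δψ = -1.2304, q = Δφ/Δψ = 0.5406, d_rh = R√(Δφ²+q²Δλ²) = 8788.0 km
Excess = 8788.0 − 7491.8 = 1296.2 ≈ 1296 km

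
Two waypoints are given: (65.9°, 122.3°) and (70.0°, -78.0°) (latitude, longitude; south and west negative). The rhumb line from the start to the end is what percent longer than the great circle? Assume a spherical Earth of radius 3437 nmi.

Great circle: σ = 0.7571 rad → d_gc = Rσ = 2602.3 nmi
Rhumb: Δφ = +0.0716, Δλ = +2.7873, Δψ = +0.1912, q = Δφ/Δψ = 0.3744 → d_rh = R√(Δφ²+q²Δλ²) = 3594.7 nmi
Excess = (3594.7 − 2602.3) / 2602.3 = 992.4 / 2602.3 = 38.14% ≈ 38.1%

38.1%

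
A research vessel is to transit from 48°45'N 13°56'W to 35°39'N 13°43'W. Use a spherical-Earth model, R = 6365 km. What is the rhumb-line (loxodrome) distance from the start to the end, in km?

1455 km

Δψ = ln[tan(π/4+φ₂/2)/tan(π/4+φ₁/2)] = -0.3104;  Δφ = -0.2286 rad,  Δλ = +0.0038 rad
q = Δφ/Δψ = 0.7365
d = R·√(Δφ² + q²Δλ²) = 6365·0.22866 = 1455 km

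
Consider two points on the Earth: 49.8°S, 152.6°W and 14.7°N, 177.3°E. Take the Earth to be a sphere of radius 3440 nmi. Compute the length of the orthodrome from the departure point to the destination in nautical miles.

4187 nmi

Haversine: a = sin²(Δφ/2)+cos φ₁ cos φ₂ sin²(Δλ/2) = 0.32684;  σ = 2·atan2(√a,√(1−a))
σ = 69.738° → d = Rσ = 3440·1.21715 = 4187 nmi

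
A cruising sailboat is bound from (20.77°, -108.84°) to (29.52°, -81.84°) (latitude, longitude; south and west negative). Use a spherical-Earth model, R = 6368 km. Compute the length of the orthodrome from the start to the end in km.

2877 km

cos σ = sin φ₁ sin φ₂ + cos φ₁ cos φ₂ cos Δλ
      = sin(20.77°)sin(29.52°) + cos(20.77°)cos(29.52°)cos(27.00°) = 0.8997
σ = 25.884° → d = Rσ = 6368·0.45176 = 2877 km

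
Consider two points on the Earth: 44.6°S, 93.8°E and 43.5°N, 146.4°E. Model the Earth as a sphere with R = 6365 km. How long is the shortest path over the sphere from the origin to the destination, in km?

cos σ = sin φ₁ sin φ₂ + cos φ₁ cos φ₂ cos Δλ
      = sin(-44.60°)sin(43.50°) + cos(-44.60°)cos(43.50°)cos(52.60°) = -0.1696
σ = 99.766° → d = Rσ = 6365·1.74125 = 11083 km

11083 km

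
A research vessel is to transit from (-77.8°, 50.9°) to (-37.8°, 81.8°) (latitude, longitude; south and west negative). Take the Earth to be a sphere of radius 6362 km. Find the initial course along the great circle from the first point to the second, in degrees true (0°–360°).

N = sin Δλ·cos φ₂ = +0.4058;  D = cos φ₁ sin φ₂ − sin φ₁ cos φ₂ cos Δλ = +0.5332
initial course = atan2(N, D) = 37.27°

37.3°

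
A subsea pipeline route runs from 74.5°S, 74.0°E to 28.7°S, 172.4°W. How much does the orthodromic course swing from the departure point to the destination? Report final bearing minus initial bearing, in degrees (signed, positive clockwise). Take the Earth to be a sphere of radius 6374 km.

-104.9°

Initial bearing θ₁ = atan2(sin Δλ cos φ₂, cos φ₁ sin φ₂ − sin φ₁ cos φ₂ cos Δλ) = 120.14°
Final bearing θ₂ = (initial bearing from the destination back to the start) + 180° = 15.28°
Δθ = θ₂ − θ₁ = -104.9°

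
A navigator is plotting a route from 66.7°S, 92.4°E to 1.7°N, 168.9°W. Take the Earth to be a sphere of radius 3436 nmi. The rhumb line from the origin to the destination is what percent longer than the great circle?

5.5%

Great circle: σ = 1.6580 rad → d_gc = Rσ = 5696.7 nmi
Rhumb: Δφ = +1.1938, Δλ = +1.7226, Δψ = +1.6087, q = Δφ/Δψ = 0.7421 → d_rh = R√(Δφ²+q²Δλ²) = 6010.0 nmi
Excess = (6010.0 − 5696.7) / 5696.7 = 313.3 / 5696.7 = 5.50% ≈ 5.5%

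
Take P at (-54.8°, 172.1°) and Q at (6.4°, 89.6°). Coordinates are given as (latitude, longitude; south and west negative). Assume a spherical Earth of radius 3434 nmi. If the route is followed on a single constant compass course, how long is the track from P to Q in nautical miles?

Rhumb course C = atan2(Δλ, Δψ) with Δψ = ln[tan(π/4+φ₂/2)/tan(π/4+φ₁/2)] = +1.2601, Δλ = -1.4399 → C = 311.19°
d = R·|Δφ| / |cos C| = 3434·1.06814 / 0.65856 = 5570 nmi

5570 nmi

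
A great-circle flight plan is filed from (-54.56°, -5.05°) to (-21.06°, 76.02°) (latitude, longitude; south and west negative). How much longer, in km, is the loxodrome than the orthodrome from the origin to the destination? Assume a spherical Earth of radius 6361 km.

Great circle: cos σ = sin φ₁ sin φ₂ + cos φ₁ cos φ₂ cos Δλ,  σ = 1.1845 rad → d_gc = 7534.6 km
Rhumb line: Δψ = +0.7648, q = Δφ/Δψ = 0.7645, d_rh = R√(Δφ²+q²Δλ²) = 7821.7 km
Excess = 7821.7 − 7534.6 = 287.1 ≈ 287 km

287 km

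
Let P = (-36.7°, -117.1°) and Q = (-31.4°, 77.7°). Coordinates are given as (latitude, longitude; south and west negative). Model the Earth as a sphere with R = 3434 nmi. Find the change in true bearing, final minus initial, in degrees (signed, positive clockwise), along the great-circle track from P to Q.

+153.9°

Initial bearing θ₁ = atan2(sin Δλ cos φ₂, cos φ₁ sin φ₂ − sin φ₁ cos φ₂ cos Δλ) = 193.46°
Final bearing θ₂ = (initial bearing from the destination back to the start) + 180° = 347.37°
Δθ = θ₂ − θ₁ = +153.9°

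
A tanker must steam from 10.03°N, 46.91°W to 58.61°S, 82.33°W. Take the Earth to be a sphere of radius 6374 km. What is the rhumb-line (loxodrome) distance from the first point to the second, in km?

8305 km

Δψ = ln[tan(π/4+φ₂/2)/tan(π/4+φ₁/2)] = -1.4454;  Δφ = -1.1980 rad,  Δλ = -0.6182 rad
q = Δφ/Δψ = 0.8288
d = R·√(Δφ² + q²Δλ²) = 6374·1.30297 = 8305 km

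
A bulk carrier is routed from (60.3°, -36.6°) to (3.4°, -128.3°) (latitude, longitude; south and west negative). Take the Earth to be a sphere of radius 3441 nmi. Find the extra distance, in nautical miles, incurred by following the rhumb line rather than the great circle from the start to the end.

Great circle: cos σ = sin φ₁ sin φ₂ + cos φ₁ cos φ₂ cos Δλ,  σ = 1.5339 rad → d_gc = 5278.3 nmi
Rhumb line: Δψ = -1.2681, q = Δφ/Δψ = 0.7831, d_rh = R√(Δφ²+q²Δλ²) = 5502.6 nmi
Excess = 5502.6 − 5278.3 = 224.3 ≈ 224 nmi

224 nmi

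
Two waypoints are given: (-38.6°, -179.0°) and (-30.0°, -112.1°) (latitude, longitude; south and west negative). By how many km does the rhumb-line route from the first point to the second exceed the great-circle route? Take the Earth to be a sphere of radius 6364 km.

123 km

Great circle: cos σ = sin φ₁ sin φ₂ + cos φ₁ cos φ₂ cos Δλ,  σ = 0.9552 rad → d_gc = 6078.6 km
Rhumb line: Δψ = +0.1820, q = Δφ/Δψ = 0.8246, d_rh = R√(Δφ²+q²Δλ²) = 6201.4 km
Excess = 6201.4 − 6078.6 = 122.8 ≈ 123 km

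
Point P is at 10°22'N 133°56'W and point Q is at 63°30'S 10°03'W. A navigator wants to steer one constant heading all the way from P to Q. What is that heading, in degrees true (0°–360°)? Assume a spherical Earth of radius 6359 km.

127.0°

Meridional parts: M(φ₁)=+0.1819, M(φ₂)=-1.4462 → ΔM = -1.6281;  Δλ = +2.1622 rad
tan C = Δλ / ΔM = -1.3280 → C = 126.98°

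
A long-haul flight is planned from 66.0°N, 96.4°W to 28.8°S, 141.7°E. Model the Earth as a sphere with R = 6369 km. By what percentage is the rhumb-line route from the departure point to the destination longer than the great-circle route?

Great circle: σ = 2.2504 rad → d_gc = Rσ = 14332.5 km
Rhumb: Δφ = -1.6546, Δλ = -2.1276, Δψ = -2.0738, q = Δφ/Δψ = 0.7978 → d_rh = R√(Δφ²+q²Δλ²) = 15097.3 km
Excess = (15097.3 − 14332.5) / 14332.5 = 764.8 / 14332.5 = 5.34% ≈ 5.3%

5.3%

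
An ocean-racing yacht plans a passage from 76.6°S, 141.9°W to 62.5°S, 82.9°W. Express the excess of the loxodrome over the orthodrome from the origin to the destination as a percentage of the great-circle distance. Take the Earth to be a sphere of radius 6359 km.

4.0%

Great circle: σ = 0.4078 rad → d_gc = Rσ = 2593.5 km
Rhumb: Δφ = +0.2461, Δλ = +1.0297, Δψ = +0.7338, q = Δφ/Δψ = 0.3354 → d_rh = R√(Δφ²+q²Δλ²) = 2696.5 km
Excess = (2696.5 − 2593.5) / 2593.5 = 103.0 / 2593.5 = 3.97% ≈ 4.0%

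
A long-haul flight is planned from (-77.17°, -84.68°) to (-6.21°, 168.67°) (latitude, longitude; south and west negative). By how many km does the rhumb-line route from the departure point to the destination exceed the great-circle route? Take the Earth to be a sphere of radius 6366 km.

Great circle: cos σ = sin φ₁ sin φ₂ + cos φ₁ cos φ₂ cos Δλ,  σ = 1.5286 rad → d_gc = 9730.8 km
Rhumb line: Δψ = +2.0768, q = Δφ/Δψ = 0.5963, d_rh = R√(Δφ²+q²Δλ²) = 10587.5 km
Excess = 10587.5 − 9730.8 = 856.7 ≈ 857 km

857 km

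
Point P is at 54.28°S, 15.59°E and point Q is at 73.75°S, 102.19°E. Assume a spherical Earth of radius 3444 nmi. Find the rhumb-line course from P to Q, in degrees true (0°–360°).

Meridional parts: M(φ₁)=-1.1325, M(φ₂)=-1.9465 → ΔM = -0.8140;  Δλ = +1.5115 rad
tan C = Δλ / ΔM = -1.8568 → C = 118.31°

118.3°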